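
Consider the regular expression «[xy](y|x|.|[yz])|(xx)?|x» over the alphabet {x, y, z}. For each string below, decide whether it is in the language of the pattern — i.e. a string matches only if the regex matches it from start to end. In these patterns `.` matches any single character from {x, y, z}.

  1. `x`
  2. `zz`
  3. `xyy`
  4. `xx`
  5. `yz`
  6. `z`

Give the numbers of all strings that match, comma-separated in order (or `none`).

1 → match
2 → no match
3 → no match
4 → match
5 → match
6 → no match

1, 4, 5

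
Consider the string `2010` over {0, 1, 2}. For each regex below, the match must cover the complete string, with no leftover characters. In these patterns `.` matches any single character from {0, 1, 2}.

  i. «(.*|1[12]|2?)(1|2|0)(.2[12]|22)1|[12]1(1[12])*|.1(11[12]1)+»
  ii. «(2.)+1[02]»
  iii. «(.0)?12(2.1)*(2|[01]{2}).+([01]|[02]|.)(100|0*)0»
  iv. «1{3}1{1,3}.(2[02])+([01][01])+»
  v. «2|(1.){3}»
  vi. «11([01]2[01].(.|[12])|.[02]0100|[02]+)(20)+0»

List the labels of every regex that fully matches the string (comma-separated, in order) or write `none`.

ii

i → no match
ii → match
iii → no match
iv → no match — must start with `1`
v → no match
vi → no match — must start with `11`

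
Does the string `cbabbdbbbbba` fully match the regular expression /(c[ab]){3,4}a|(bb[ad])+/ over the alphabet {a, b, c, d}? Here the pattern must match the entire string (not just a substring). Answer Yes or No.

No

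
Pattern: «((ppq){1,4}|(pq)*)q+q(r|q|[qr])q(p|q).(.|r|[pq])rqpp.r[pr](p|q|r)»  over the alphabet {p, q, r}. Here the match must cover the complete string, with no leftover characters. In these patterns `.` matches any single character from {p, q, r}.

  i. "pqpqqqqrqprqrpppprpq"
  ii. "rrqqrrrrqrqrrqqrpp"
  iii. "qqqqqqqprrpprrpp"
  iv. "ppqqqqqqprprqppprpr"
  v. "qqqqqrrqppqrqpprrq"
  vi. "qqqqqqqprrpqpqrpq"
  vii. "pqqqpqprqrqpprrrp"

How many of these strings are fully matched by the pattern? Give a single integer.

i → no match
ii → no match
iii → no match
iv → match
v → no match
vi → no match
vii → no match
Total matched: 1

1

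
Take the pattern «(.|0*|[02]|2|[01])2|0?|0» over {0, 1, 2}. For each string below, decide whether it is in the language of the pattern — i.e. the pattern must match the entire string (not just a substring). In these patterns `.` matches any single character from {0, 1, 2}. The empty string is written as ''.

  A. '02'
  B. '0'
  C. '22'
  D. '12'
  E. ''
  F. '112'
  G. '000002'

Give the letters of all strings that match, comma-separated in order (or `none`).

A. '02' → match
B. '0' → match
C. '22' → match
D. '12' → match
E. '' → match
F. '112' → no match
G. '000002' → match

A, B, C, D, E, G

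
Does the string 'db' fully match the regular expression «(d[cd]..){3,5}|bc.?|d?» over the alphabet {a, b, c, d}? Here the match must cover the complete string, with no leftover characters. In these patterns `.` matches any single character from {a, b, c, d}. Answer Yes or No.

No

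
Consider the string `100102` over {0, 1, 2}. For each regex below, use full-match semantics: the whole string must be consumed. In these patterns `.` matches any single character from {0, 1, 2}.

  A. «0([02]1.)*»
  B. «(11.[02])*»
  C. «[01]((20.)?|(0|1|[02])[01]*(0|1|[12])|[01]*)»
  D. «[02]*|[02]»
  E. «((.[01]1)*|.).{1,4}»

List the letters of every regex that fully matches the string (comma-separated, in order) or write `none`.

A → no match — must start with `0`
B → no match
C → match
D → no match
E → no match

C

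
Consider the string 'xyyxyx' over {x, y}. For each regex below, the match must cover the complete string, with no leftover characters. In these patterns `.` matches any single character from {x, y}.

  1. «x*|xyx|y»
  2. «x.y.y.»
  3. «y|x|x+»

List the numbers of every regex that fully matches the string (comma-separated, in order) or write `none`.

1 → no match
2 → match
3 → no match

2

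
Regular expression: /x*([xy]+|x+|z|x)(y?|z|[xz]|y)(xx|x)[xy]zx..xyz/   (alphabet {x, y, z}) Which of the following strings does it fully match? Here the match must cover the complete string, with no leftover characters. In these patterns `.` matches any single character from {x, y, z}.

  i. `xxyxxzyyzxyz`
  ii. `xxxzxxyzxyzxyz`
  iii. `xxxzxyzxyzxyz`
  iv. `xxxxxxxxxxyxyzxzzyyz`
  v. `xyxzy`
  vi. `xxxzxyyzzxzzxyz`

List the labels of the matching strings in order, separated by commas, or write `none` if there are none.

ii, iii

i → no match
ii → match
iii → match
iv → no match — must end with `xyz`
v → no match — must end with `xyz`
vi → no match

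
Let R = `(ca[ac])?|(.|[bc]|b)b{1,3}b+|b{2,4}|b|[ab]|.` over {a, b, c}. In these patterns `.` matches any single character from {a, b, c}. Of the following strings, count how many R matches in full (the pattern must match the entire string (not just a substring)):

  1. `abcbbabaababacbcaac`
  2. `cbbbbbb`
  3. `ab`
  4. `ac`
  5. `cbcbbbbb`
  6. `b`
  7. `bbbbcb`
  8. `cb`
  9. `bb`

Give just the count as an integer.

3

1 → no match
2 → match
3 → no match
4 → no match
5 → no match
6 → match
7 → no match
8 → no match
9 → match
Total matched: 3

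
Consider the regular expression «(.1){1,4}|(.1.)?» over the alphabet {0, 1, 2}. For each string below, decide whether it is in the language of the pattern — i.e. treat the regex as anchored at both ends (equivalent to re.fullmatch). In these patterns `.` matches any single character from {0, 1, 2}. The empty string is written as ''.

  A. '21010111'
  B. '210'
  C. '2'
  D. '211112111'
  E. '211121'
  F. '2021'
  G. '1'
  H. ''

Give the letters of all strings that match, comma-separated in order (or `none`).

A, B, E, H

A → match
B → match
C → no match
D → no match
E → match
F → no match
G → no match
H → match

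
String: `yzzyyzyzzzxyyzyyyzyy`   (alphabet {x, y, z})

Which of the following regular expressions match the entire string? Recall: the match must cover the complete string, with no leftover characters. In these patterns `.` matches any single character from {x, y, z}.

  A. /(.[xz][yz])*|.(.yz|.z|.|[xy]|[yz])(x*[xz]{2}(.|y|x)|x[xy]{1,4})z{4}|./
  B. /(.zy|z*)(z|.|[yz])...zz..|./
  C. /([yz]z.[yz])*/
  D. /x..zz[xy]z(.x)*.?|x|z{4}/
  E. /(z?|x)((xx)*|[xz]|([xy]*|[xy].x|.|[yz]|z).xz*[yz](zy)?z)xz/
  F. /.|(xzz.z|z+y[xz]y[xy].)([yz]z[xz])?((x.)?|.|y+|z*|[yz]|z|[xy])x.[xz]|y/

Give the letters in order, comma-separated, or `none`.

A → no match
B → no match
C → match
D → no match
E → no match — must end with `xz`
F → no match

C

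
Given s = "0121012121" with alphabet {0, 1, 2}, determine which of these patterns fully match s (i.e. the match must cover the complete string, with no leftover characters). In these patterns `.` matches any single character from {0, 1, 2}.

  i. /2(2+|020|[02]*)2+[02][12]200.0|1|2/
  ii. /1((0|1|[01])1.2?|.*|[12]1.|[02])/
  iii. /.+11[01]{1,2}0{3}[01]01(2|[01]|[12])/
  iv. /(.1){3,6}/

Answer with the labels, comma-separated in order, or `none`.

iv

i → no match
ii → no match — must start with "1"
iii → no match
iv → match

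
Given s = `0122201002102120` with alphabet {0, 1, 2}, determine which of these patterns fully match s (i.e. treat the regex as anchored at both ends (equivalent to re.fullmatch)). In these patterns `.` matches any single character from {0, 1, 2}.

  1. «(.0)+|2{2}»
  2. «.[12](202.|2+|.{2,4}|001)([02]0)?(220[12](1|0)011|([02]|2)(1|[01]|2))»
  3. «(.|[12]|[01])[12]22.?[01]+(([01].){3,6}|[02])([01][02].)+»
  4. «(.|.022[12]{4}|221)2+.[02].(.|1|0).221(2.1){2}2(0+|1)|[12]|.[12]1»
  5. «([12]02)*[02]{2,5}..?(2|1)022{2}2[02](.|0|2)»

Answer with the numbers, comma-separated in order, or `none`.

3

1 → no match
2 → no match
3 → match
4 → no match
5 → no match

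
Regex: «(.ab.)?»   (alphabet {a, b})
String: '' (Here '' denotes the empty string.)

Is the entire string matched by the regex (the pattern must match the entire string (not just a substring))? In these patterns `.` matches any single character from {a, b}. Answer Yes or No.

Yes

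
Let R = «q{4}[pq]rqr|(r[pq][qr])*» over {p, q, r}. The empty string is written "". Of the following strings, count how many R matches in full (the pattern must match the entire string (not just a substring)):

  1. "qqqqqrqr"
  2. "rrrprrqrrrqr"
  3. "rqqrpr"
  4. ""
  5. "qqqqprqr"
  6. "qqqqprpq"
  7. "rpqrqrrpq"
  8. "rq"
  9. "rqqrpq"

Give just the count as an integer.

6

1. "qqqqqrqr" → match
2. "rrrprrqrrrqr" → no match
3. "rqqrpr" → match
4. "" → match
5. "qqqqprqr" → match
6. "qqqqprpq" → no match
7. "rpqrqrrpq" → match
8. "rq" → no match
9. "rqqrpq" → match
Total matched: 6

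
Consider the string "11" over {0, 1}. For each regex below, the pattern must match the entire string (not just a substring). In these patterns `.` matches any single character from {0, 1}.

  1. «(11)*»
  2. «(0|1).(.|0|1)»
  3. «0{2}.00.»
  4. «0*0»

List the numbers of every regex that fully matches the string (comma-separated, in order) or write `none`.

1 → match
2 → no match
3 → no match — must start with "0"
4 → no match — must end with "0"

1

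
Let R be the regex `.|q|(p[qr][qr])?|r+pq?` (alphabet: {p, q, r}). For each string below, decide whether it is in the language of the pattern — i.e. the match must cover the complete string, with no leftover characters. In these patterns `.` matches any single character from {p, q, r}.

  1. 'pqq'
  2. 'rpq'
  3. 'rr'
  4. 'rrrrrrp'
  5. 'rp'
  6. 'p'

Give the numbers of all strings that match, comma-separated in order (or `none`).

1 → match
2 → match
3 → no match
4 → match
5 → match
6 → match

1, 2, 4, 5, 6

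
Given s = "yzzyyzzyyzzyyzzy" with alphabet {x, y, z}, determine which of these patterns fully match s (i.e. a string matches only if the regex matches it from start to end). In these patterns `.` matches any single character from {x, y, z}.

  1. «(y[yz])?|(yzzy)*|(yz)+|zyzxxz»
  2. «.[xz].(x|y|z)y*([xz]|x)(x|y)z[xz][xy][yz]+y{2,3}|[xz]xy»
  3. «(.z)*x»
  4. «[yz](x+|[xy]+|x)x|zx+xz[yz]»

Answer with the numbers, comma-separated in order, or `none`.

1 → match
2 → no match
3 → no match — must end with "x"
4 → no match

1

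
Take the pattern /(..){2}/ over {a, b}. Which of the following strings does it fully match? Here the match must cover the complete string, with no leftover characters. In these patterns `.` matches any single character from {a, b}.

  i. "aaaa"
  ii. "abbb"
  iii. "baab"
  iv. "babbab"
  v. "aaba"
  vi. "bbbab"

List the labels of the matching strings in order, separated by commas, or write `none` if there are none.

i → match
ii → match
iii → match
iv → no match
v → match
vi → no match

i, ii, iii, v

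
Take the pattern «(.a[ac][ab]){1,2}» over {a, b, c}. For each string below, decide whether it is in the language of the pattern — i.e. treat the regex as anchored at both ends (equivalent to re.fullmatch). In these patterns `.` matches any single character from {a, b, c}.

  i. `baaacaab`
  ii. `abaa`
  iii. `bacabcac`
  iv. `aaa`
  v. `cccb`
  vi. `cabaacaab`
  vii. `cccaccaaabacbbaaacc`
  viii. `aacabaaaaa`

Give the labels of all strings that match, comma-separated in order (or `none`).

i

i → match
ii → no match
iii → no match
iv → no match
v → no match
vi → no match
vii → no match
viii → no match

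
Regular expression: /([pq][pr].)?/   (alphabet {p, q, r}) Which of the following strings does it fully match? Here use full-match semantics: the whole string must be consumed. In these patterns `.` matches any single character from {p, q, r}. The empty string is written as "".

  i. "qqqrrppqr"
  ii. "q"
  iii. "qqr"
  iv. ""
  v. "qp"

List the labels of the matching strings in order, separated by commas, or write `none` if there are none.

iv

i. "qqqrrppqr" → no match
ii. "q" → no match
iii. "qqr" → no match
iv. "" → match
v. "qp" → no match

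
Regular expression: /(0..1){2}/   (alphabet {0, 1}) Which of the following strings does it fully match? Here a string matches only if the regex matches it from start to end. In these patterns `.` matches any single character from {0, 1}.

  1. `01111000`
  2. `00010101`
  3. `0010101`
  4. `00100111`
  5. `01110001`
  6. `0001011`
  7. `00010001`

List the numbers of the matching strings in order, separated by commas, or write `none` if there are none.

2, 5, 7

1 → no match — must end with `1`
2 → match
3 → no match
4 → no match
5 → match
6 → no match
7 → match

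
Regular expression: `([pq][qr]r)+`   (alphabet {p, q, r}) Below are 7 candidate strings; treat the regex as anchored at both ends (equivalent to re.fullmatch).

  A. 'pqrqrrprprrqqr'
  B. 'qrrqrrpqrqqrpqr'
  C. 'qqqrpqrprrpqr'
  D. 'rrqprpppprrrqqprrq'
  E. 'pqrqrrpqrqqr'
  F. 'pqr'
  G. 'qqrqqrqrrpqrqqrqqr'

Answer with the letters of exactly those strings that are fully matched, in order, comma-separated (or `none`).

A → no match
B → match
C → no match
D → no match — must end with 'r'
E → match
F → match
G → match

B, E, F, G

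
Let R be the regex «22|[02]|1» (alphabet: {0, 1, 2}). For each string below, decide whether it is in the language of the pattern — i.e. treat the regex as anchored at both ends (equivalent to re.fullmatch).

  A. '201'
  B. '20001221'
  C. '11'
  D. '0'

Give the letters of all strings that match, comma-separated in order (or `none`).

A → no match
B → no match
C → no match
D → match

D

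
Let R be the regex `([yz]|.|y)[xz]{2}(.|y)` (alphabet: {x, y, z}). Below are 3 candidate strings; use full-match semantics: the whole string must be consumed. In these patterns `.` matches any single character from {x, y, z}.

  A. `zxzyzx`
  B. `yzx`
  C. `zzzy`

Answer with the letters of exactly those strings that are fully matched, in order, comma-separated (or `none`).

C

A → no match
B → no match
C → match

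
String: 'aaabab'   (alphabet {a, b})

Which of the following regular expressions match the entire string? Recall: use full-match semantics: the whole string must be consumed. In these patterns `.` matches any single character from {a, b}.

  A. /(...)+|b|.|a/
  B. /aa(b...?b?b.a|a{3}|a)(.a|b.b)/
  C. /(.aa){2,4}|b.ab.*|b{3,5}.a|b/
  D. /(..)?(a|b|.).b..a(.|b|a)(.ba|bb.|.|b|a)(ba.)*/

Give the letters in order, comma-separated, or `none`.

A, B

A → match
B → match
C → no match
D → no match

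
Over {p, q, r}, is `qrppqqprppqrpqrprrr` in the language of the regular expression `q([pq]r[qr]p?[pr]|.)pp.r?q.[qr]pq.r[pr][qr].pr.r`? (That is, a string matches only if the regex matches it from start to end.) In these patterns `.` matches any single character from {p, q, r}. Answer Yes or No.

No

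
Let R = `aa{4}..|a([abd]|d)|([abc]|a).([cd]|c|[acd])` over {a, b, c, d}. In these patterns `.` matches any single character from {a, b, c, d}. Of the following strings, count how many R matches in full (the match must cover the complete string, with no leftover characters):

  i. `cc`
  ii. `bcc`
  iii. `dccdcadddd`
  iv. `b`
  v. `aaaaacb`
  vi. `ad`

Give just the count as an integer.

i. `cc` → no match
ii. `bcc` → match
iii. `dccdcadddd` → no match
iv. `b` → no match
v. `aaaaacb` → match
vi. `ad` → match
Total matched: 3

3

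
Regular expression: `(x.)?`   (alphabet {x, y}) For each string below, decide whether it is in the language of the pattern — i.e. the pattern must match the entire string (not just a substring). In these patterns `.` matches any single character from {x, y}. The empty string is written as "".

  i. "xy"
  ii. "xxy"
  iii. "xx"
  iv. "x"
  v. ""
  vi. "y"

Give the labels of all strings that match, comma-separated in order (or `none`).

i → match
ii → no match
iii → match
iv → no match
v → match
vi → no match

i, iii, v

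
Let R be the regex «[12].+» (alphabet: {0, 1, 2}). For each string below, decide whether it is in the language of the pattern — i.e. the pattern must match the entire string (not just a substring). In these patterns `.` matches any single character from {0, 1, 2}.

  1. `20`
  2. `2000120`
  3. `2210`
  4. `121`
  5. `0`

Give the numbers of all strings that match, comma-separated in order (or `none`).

1, 2, 3, 4

1 → match
2 → match
3 → match
4 → match
5 → no match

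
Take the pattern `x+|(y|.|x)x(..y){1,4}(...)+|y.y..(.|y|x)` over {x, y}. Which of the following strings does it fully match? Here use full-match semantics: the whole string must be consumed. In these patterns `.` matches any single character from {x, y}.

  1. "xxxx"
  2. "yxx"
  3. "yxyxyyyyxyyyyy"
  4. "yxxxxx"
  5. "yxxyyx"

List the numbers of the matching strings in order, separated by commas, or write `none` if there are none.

1, 3

1 → match
2 → no match
3 → match
4 → no match
5 → no match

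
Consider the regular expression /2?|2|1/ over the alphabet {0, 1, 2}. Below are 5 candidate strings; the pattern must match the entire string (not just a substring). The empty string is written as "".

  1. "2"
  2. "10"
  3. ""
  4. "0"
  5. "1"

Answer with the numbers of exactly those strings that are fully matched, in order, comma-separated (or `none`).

1, 3, 5

1. "2" → match
2. "10" → no match
3. "" → match
4. "0" → no match
5. "1" → match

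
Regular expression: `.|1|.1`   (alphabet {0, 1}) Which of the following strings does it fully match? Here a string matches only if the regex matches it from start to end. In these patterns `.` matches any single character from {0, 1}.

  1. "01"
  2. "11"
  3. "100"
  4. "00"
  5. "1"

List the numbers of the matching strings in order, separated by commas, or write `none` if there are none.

1, 2, 5

1. "01" → match
2. "11" → match
3. "100" → no match
4. "00" → no match
5. "1" → match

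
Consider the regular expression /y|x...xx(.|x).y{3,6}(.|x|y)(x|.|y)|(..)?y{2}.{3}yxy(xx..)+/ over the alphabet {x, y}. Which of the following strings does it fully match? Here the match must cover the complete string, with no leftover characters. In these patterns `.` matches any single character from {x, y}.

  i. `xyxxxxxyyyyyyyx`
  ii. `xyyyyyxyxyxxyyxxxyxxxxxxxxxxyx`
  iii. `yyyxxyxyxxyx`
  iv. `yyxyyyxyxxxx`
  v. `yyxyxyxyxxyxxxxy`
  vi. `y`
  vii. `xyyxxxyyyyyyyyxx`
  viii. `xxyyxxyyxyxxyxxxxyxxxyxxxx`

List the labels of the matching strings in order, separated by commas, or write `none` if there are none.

i → match
ii → match
iii → match
iv → match
v → match
vi → match
vii → match
viii → match

i, ii, iii, iv, v, vi, vii, viii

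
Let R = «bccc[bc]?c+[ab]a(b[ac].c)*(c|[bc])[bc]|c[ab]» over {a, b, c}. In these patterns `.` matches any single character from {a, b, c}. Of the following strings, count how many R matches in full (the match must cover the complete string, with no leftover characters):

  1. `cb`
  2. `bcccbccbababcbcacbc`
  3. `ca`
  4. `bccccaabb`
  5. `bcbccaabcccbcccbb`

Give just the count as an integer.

1 → match
2 → match
3 → match
4 → match
5 → no match
Total matched: 4

4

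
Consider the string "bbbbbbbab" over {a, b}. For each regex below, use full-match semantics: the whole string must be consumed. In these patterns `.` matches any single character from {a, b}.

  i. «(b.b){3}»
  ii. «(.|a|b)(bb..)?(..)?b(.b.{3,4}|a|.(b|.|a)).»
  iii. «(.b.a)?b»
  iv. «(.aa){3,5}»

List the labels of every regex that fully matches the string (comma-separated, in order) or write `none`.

i, ii

i → match
ii → match
iii → no match
iv → no match — must end with "aa"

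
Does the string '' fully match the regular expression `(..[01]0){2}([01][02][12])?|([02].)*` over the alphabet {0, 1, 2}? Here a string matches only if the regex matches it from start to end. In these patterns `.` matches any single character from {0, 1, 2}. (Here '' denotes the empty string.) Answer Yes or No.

Yes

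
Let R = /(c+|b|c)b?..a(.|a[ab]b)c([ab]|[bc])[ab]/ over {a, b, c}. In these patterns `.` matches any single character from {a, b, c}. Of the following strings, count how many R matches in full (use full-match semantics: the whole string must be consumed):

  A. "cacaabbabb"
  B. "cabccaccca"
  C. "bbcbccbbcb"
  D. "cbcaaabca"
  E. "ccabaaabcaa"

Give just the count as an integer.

A → no match
B → no match
C → no match
D → no match
E → match
Total matched: 1

1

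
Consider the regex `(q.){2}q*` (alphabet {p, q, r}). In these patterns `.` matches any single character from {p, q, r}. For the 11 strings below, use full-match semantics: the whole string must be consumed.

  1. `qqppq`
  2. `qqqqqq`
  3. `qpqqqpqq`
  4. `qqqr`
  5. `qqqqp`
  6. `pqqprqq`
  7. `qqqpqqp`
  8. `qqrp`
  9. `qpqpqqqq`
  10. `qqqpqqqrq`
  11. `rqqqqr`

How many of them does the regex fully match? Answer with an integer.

1. `qqppq` → no match
2. `qqqqqq` → match
3. `qpqqqpqq` → no match
4. `qqqr` → match
5. `qqqqp` → no match
6. `pqqprqq` → no match — must start with `q`
7. `qqqpqqp` → no match
8. `qqrp` → no match
9. `qpqpqqqq` → match
10. `qqqpqqqrq` → no match
11. `rqqqqr` → no match — must start with `q`
Total matched: 3

3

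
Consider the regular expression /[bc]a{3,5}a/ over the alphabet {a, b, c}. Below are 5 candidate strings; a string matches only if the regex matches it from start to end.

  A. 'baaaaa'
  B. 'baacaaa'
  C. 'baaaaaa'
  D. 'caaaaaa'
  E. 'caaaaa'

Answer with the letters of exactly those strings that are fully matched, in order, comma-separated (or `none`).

A → match
B → no match
C → match
D → match
E → match

A, C, D, E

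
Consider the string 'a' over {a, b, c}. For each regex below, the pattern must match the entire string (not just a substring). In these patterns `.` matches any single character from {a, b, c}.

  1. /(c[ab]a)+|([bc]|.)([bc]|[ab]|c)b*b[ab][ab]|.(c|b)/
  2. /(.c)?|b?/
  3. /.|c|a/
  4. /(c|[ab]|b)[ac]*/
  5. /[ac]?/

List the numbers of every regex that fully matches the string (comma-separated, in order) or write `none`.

1 → no match
2 → no match
3 → match
4 → match
5 → match

3, 4, 5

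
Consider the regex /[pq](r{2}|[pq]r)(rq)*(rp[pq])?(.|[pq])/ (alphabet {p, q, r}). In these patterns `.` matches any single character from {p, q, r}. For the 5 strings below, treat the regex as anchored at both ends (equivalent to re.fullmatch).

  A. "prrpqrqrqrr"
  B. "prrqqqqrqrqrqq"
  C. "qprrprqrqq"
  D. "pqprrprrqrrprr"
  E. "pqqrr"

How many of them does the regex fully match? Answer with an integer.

A → no match
B → no match
C → no match
D → no match
E → no match
Total matched: 0

0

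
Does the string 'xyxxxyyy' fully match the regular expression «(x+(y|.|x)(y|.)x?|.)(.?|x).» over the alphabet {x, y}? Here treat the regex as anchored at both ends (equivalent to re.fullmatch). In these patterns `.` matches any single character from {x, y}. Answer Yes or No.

No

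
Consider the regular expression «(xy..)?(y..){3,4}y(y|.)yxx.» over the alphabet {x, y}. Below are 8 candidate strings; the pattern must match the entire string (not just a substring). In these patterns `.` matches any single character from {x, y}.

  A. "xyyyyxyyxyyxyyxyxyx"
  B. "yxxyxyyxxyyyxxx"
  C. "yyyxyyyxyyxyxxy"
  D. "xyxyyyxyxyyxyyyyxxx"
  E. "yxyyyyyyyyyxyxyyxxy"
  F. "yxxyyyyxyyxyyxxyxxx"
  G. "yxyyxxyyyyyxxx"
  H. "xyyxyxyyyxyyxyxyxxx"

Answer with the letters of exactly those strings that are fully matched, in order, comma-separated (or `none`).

A → no match
B → match
C → no match
D → match
E → no match
F → no match
G → no match
H → match

B, D, H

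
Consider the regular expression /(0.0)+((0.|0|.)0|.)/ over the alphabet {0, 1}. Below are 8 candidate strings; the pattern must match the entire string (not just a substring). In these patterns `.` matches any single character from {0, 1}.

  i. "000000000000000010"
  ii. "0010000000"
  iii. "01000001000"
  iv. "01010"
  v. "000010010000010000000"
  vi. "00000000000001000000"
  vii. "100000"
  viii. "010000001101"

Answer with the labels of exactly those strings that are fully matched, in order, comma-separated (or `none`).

i, iii, iv, v, vi

i → match
ii → no match
iii → match
iv → match
v → match
vi → match
vii → no match — must start with "0"
viii → no match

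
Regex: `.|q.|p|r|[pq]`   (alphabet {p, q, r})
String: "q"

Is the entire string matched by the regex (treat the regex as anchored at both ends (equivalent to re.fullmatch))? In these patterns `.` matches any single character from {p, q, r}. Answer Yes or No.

Yes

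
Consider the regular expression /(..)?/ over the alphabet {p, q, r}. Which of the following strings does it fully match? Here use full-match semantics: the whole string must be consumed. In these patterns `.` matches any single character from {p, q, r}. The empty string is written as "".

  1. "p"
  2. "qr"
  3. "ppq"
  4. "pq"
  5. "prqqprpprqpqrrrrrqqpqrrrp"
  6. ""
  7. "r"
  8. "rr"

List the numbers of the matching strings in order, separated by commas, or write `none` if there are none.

2, 4, 6, 8

1. "p" → no match
2. "qr" → match
3. "ppq" → no match
4. "pq" → match
5 → no match
6. "" → match
7. "r" → no match
8. "rr" → match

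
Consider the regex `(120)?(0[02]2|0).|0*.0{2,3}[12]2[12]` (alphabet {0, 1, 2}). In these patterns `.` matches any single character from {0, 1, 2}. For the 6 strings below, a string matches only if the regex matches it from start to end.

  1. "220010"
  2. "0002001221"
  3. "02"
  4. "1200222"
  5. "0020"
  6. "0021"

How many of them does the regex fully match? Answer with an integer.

4

1 → no match
2 → no match
3 → match
4 → match
5 → match
6 → match
Total matched: 4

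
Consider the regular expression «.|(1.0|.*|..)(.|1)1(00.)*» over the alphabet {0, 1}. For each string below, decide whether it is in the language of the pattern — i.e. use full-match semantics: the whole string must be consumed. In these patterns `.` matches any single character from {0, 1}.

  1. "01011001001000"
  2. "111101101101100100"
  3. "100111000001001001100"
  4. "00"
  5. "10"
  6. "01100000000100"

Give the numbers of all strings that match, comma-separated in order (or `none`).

1

1 → match
2 → no match
3 → no match
4 → no match
5 → no match
6 → no match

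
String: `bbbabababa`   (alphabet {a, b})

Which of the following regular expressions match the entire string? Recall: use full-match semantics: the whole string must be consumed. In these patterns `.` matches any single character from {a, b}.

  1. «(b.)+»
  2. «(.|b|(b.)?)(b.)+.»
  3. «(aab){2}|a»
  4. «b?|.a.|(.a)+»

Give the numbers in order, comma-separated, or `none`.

1 → match
2 → no match
3 → no match
4 → no match

1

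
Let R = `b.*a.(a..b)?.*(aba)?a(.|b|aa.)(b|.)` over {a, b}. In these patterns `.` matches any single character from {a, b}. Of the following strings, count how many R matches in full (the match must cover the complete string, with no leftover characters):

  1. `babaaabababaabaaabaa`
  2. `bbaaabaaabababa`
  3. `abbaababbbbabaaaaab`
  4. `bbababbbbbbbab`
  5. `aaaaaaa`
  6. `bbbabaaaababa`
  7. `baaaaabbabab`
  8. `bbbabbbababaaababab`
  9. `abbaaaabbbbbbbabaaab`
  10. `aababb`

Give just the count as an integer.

2

1 → no match
2 → match
3 → no match — must start with `b`
4 → no match
5. `aaaaaaa` → no match — must start with `b`
6 → match
7. `baaaaabbabab` → no match
8 → no match
9 → no match — must start with `b`
10. `aababb` → no match — must start with `b`
Total matched: 2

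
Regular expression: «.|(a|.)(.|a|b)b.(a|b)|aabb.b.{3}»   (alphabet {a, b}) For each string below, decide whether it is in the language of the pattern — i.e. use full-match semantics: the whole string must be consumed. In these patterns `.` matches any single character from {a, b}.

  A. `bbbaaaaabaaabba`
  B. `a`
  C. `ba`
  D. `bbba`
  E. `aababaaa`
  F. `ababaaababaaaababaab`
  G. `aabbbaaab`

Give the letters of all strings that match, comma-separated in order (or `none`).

A → no match
B → match
C → no match
D → no match
E → no match
F → no match
G → no match

B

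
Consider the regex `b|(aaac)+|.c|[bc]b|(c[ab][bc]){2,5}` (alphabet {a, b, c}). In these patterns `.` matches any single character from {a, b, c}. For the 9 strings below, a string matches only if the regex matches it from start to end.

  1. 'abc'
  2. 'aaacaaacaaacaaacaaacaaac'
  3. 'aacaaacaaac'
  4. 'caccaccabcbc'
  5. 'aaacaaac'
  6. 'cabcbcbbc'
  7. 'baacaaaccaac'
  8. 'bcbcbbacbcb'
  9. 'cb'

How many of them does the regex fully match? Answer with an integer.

4

1 → no match
2 → match
3 → no match
4 → match
5 → match
6 → no match
7 → no match
8 → no match
9 → match
Total matched: 4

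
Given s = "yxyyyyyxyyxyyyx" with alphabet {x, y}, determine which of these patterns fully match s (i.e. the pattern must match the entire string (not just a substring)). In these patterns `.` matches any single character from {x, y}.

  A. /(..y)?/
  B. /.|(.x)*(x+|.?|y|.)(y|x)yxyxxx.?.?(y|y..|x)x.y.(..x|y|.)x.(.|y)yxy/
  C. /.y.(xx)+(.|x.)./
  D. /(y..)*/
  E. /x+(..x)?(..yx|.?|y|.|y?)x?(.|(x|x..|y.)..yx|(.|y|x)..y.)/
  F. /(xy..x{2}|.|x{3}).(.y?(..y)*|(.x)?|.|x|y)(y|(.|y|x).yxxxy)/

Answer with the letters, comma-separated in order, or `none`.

D

A → no match
B → no match
C → no match
D → match
E → no match — must start with "x"
F → no match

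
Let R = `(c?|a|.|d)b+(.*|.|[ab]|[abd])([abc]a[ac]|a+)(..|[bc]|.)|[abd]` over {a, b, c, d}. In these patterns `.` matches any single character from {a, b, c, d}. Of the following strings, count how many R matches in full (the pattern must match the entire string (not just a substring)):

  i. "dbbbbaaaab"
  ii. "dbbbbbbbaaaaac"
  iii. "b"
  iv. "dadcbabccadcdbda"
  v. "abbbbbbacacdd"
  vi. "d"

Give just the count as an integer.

5

i → match
ii → match
iii → match
iv → no match
v → match
vi → match
Total matched: 5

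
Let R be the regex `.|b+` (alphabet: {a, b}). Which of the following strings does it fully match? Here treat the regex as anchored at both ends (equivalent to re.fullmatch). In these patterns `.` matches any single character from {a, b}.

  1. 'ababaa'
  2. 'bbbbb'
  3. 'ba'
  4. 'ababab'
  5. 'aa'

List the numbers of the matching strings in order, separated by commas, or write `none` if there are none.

1. 'ababaa' → no match
2. 'bbbbb' → match
3. 'ba' → no match
4. 'ababab' → no match
5. 'aa' → no match

2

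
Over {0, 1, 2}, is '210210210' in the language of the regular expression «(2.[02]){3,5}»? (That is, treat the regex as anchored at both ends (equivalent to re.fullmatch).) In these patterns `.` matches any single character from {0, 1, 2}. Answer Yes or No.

Yes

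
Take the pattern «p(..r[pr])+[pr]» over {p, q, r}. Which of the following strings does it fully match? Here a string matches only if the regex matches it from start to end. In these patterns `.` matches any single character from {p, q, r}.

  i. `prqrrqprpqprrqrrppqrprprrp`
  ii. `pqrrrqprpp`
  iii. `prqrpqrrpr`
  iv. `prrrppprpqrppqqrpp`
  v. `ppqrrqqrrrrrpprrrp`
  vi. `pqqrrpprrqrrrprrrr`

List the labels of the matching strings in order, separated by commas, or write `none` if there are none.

i → match
ii → match
iii → match
iv → no match
v → match
vi → match

i, ii, iii, v, vi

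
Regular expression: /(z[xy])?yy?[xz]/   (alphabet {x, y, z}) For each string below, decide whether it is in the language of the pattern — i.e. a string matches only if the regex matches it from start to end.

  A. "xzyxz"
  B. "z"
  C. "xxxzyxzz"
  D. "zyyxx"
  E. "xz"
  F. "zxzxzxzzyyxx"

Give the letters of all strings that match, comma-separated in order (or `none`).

A → no match
B → no match
C → no match
D → no match
E → no match
F → no match

none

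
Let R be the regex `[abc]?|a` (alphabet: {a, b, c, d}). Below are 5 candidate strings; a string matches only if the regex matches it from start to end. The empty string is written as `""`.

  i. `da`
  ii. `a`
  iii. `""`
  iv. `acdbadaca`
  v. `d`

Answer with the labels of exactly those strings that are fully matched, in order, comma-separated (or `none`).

i → no match
ii → match
iii → match
iv → no match
v → no match

ii, iii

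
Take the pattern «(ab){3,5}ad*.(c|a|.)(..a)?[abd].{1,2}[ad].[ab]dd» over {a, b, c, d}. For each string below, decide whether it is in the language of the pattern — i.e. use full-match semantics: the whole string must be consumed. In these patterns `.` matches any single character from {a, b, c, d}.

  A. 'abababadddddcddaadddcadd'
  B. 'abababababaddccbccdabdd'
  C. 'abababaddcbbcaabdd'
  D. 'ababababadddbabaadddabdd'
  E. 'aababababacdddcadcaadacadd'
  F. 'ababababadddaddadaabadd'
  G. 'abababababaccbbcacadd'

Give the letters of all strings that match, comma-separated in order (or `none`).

A → match
B → match
C → match
D → match
E → no match — must start with 'ab'
F → match
G → match

A, B, C, D, F, G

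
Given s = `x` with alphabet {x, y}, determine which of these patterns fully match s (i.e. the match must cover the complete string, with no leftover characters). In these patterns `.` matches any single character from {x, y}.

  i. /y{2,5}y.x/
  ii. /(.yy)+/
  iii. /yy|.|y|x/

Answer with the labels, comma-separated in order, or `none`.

i → no match — must start with `y`
ii → no match — must end with `yy`
iii → match

iii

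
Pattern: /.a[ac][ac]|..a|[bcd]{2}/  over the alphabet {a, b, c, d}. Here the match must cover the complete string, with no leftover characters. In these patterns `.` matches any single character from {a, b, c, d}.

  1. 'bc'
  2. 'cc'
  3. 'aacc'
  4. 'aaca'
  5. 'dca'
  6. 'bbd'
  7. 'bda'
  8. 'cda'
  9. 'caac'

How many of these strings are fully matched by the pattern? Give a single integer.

1. 'bc' → match
2. 'cc' → match
3. 'aacc' → match
4. 'aaca' → match
5. 'dca' → match
6. 'bbd' → no match
7. 'bda' → match
8. 'cda' → match
9. 'caac' → match
Total matched: 8

8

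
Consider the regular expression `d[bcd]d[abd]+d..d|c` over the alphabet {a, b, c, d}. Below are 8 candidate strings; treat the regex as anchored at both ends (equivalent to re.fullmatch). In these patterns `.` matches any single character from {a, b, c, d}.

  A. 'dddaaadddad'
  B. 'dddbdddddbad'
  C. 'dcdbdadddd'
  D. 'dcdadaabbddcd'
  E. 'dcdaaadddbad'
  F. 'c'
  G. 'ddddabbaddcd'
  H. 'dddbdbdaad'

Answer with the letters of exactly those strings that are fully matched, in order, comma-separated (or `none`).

A → match
B → match
C → match
D → match
E → match
F → match
G → match
H → match

A, B, C, D, E, F, G, H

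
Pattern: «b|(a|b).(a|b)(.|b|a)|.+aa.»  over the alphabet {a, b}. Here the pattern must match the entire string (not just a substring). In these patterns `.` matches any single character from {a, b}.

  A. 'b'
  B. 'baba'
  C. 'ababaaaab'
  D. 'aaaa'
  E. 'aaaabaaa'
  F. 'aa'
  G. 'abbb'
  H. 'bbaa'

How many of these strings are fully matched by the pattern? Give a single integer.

7

A → match
B → match
C → match
D → match
E → match
F → no match
G → match
H → match
Total matched: 7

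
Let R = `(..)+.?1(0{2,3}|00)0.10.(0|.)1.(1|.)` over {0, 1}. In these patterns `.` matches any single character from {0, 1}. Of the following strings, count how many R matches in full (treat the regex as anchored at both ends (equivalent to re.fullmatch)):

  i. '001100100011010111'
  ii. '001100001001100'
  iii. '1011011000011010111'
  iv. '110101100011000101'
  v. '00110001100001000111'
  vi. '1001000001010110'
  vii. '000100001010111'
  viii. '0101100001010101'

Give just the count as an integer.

i → match
ii → match
iii → match
iv → match
v → match
vi → match
vii → match
viii → match
Total matched: 8

8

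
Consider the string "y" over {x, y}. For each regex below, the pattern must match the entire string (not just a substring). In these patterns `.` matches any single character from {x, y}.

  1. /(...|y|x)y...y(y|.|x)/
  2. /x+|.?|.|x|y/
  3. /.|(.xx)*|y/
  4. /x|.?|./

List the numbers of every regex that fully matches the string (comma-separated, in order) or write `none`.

2, 3, 4

1 → no match
2 → match
3 → match
4 → match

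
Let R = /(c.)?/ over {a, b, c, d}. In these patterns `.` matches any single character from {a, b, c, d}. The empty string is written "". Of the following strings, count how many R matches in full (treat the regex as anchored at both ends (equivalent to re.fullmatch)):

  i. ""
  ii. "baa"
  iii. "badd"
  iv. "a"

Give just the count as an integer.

1

i → match
ii → no match
iii → no match
iv → no match
Total matched: 1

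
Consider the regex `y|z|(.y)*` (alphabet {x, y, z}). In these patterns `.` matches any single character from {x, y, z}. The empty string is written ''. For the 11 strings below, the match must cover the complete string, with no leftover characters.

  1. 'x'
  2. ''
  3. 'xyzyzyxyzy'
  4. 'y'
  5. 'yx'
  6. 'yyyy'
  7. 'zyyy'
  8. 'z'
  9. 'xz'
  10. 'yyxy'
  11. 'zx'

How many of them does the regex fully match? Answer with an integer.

1 → no match
2 → match
3 → match
4 → match
5 → no match
6 → match
7 → match
8 → match
9 → no match
10 → match
11 → no match
Total matched: 7

7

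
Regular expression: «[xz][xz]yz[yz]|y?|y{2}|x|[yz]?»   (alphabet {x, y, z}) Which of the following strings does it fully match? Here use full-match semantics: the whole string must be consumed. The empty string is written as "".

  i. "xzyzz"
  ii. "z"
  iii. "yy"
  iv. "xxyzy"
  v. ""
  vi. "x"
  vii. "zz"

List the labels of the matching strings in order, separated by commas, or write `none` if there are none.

i → match
ii → match
iii → match
iv → match
v → match
vi → match
vii → no match

i, ii, iii, iv, v, vi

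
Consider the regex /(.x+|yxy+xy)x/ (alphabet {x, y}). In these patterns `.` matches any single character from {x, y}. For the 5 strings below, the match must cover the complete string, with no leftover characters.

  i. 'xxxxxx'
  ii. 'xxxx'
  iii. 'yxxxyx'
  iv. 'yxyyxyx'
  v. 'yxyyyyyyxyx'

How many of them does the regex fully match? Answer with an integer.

i → match
ii → match
iii → no match
iv → match
v → match
Total matched: 4

4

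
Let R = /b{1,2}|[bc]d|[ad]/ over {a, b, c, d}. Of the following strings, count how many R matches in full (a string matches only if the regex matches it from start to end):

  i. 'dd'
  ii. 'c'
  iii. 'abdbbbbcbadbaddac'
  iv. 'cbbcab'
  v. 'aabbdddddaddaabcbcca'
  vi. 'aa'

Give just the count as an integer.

i → no match
ii → no match
iii → no match
iv → no match
v → no match
vi → no match
Total matched: 0

0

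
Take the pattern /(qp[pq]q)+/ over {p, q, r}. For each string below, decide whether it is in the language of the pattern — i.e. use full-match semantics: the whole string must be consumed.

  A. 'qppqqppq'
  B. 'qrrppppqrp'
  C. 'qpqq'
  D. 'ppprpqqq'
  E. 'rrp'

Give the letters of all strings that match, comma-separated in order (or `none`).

A, C

A → match
B → no match — must start with 'qp'
C → match
D → no match — must start with 'qp'
E → no match — must start with 'qp'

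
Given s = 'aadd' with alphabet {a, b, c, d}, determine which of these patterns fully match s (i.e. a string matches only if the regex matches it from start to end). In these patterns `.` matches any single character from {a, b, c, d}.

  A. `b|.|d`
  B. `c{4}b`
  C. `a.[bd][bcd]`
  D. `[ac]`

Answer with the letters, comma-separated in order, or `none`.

A → no match
B → no match — must start with 'c'
C → match
D → no match

C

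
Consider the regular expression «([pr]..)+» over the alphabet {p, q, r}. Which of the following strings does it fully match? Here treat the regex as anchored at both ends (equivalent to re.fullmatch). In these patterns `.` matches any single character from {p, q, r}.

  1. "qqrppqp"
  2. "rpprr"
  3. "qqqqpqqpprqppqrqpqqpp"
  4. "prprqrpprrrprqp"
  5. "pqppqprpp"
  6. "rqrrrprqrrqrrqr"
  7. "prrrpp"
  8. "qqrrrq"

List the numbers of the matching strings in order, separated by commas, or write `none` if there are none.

4, 5, 6, 7

1 → no match
2 → no match
3 → no match
4 → match
5 → match
6 → match
7 → match
8 → no match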